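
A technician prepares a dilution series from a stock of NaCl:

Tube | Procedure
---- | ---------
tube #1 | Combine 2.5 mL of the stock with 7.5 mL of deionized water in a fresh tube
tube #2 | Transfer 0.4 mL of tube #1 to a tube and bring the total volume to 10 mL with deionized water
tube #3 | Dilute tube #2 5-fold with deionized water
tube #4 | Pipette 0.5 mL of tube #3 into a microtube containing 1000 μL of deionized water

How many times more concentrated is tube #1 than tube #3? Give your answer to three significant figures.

125

Step 1: 2.5 mL + 7.5 mL = 10 mL total → factor 10/2.5 = 4
Step 2: 0.4 mL brought to 10 mL → factor 10/0.4 = 25
Step 3: 5-fold → factor 5
Dilution factor to tube #1 = 4; to tube #3 = 500
[tube #1]/[tube #3] = (factor to tube #3)/(factor to tube #1) = 500/4 = 125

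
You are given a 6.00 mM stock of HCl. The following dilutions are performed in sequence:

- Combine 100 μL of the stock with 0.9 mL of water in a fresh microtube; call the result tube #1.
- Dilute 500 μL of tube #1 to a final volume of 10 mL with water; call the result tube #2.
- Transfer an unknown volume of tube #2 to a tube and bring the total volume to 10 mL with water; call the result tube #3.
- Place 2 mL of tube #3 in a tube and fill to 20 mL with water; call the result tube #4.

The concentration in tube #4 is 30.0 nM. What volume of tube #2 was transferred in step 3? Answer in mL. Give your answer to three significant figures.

Step 1: 100 μL + 0.9 mL = 1000 μL total → factor 1000/100 = 10
Step 2: 500 μL brought to 10 mL → factor 10000/500 = 20
Step 3: v brought to 10 mL → factor = 10 mL/v
Step 4: 2 mL brought to 20 mL → factor 20/2 = 10
Product of known-step factors = 2000
Overall factor = 6.00 mM / (30.0 nM) = 2 × 10^5
Step-3 factor = 2 × 10^5 / 2000 = 100
v = 10 mL / 100 = 0.100 mL

0.100 mL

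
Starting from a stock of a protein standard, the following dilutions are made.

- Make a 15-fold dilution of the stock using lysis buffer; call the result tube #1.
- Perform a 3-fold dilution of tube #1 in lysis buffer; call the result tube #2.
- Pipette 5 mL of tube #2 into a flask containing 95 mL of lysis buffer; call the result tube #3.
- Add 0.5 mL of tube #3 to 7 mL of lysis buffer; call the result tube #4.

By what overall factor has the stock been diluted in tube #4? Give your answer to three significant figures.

1.35 × 10^4

Step 1: 15-fold → factor 15
Step 2: 3-fold → factor 3
Step 3: 5 mL + 95 mL = 100 mL total → factor 100/5 = 20
Step 4: 0.5 mL + 7 mL = 7.5 mL total → factor 7.5/0.5 = 15
Overall dilution factor = 15 × 3 × 20 × 15 = 13500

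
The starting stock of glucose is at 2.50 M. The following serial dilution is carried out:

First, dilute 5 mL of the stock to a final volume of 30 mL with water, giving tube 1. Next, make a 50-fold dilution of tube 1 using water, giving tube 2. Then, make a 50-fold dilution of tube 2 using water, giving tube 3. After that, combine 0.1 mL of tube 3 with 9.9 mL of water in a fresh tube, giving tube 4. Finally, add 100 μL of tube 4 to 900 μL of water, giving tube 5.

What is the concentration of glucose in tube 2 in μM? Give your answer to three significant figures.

Step 1: 5 mL brought to 30 mL → factor 30/5 = 6
Step 2: 50-fold → factor 50
Dilution factor through tube 2 = 6 × 50 = 300
[tube 2] = 2.50 M / 300 = 0.008333 M = 8.33 × 10^3 μM

8.33 × 10^3 μM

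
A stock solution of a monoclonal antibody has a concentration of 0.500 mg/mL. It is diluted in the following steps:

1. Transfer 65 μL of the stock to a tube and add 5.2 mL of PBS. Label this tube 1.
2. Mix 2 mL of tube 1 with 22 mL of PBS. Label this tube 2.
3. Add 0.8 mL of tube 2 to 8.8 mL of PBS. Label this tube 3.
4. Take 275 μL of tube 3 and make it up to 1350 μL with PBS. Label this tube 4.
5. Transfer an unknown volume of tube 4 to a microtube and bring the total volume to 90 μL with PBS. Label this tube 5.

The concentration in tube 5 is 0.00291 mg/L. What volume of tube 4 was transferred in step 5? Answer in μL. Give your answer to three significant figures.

Step 1: 65 μL + 5.2 mL = 5265 μL total → factor 5265/65 = 81
Step 2: 2 mL + 22 mL = 24 mL total → factor 24/2 = 12
Step 3: 0.8 mL + 8.8 mL = 9.6 mL total → factor 9.6/0.8 = 12
Step 4: 275 μL brought to 1350 μL → factor 1350/275 = 4.9091
Step 5: v brought to 90 μL → factor = 90 μL/v
Product of known-step factors = 57260
Overall factor = 0.500 mg/mL / (0.00291 mg/L) = 1.7182 × 10^5
Step-5 factor = 1.7182 × 10^5 / 57260 = 3.0007
v = 90 μL / 3.0007 = 30.0 μL

30.0 μL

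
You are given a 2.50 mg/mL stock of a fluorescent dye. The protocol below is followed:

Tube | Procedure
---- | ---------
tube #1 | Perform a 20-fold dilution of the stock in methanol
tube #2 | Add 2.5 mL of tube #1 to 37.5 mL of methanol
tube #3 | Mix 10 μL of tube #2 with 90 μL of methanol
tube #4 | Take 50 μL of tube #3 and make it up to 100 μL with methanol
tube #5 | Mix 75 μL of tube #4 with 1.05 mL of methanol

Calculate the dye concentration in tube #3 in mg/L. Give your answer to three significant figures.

0.781 mg/L

Step 1: 20-fold → factor 20
Step 2: 2.5 mL + 37.5 mL = 40 mL total → factor 40/2.5 = 16
Step 3: 10 μL + 90 μL = 100 μL total → factor 100/10 = 10
Dilution factor through tube #3 = 20 × 16 × 10 = 3200
[tube #3] = 2.50 mg/mL / 3200 = 0.0007813 mg/mL = 0.781 mg/L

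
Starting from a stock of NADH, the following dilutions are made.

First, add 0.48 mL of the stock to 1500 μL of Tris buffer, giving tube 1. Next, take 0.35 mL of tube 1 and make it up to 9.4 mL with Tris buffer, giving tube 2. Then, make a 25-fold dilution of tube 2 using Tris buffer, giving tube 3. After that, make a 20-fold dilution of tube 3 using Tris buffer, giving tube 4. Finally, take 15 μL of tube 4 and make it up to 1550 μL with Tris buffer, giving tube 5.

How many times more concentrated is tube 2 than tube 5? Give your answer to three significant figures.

Step 1: 0.48 mL + 1500 μL = 1.98 mL total → factor 1.98/0.48 = 4.125
Step 2: 0.35 mL brought to 9.4 mL → factor 9.4/0.35 = 26.857
Step 3: 25-fold → factor 25
Step 4: 20-fold → factor 20
Step 5: 15 μL brought to 1550 μL → factor 1550/15 = 103.33
Dilution factor to tube 2 = 110.79; to tube 5 = 5.7239 × 10^6
[tube 2]/[tube 5] = (factor to tube 5)/(factor to tube 2) = 5.7239 × 10^6/110.79 = 5.17 × 10^4

5.17 × 10^4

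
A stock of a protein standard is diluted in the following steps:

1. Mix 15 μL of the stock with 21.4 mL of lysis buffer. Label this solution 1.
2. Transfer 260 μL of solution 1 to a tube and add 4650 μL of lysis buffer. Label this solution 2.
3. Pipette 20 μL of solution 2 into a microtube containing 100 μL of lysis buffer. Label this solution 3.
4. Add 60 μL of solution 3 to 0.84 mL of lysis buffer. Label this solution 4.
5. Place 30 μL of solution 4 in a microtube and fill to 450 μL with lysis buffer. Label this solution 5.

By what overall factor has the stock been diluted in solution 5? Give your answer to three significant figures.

3.64 × 10^7

Step 1: 15 μL + 21.4 mL = 21415 μL total → factor 21415/15 = 1427.7
Step 2: 260 μL + 4650 μL = 4910 μL total → factor 4910/260 = 18.885
Step 3: 20 μL + 100 μL = 120 μL total → factor 120/20 = 6
Step 4: 60 μL + 0.84 mL = 900 μL total → factor 900/60 = 15
Step 5: 30 μL brought to 450 μL → factor 450/30 = 15
Overall dilution factor = 1427.7 × 18.885 × 6 × 15 × 15 = 3.6397 × 10^7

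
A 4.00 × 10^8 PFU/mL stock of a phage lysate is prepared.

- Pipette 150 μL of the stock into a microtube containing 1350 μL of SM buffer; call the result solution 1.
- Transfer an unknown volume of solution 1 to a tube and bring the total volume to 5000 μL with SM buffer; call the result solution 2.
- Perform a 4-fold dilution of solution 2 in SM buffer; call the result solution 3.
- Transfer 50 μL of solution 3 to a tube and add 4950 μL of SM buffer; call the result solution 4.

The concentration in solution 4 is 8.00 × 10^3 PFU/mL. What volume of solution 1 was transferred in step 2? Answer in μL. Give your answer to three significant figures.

Step 1: 150 μL + 1350 μL = 1500 μL total → factor 1500/150 = 10
Step 2: v brought to 5000 μL → factor = 5000 μL/v
Step 3: 4-fold → factor 4
Step 4: 50 μL + 4950 μL = 5000 μL total → factor 5000/50 = 100
Product of known-step factors = 4000
Overall factor = 4.00 × 10^8 PFU/mL / (8.00 × 10^3 PFU/mL) = 50000
Step-2 factor = 50000 / 4000 = 12.5
v = 5000 μL / 12.5 = 400 μL

400 μL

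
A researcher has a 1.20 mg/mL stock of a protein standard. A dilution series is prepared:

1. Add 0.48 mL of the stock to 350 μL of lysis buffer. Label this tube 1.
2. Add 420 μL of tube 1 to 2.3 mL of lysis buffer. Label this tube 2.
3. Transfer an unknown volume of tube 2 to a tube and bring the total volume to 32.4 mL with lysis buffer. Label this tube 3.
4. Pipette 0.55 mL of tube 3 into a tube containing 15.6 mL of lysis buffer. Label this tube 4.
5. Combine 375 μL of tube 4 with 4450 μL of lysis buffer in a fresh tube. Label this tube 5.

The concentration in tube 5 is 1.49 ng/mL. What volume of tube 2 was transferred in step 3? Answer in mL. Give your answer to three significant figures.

Step 1: 0.48 mL + 350 μL = 0.83 mL total → factor 0.83/0.48 = 1.7292
Step 2: 420 μL + 2.3 mL = 2720 μL total → factor 2720/420 = 6.4762
Step 3: v brought to 32.4 mL → factor = 32.4 mL/v
Step 4: 0.55 mL + 15.6 mL = 16.15 mL total → factor 16.15/0.55 = 29.364
Step 5: 375 μL + 4450 μL = 4825 μL total → factor 4825/375 = 12.867
Product of known-step factors = 4230.9
Overall factor = 1.20 mg/mL / (1.49 ng/mL) = 8.0537 × 10^5
Step-3 factor = 8.0537 × 10^5 / 4230.9 = 190.35
v = 32.4 mL / 190.35 = 0.170 mL

0.170 mL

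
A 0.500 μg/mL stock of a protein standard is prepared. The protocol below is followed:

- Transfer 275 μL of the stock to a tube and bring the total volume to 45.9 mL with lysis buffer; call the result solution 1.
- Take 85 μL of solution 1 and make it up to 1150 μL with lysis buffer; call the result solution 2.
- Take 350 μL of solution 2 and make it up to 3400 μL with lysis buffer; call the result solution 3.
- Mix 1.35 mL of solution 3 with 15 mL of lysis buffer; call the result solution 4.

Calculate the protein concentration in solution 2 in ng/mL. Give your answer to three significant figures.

Step 1: 275 μL brought to 45.9 mL → factor 45900/275 = 166.91
Step 2: 85 μL brought to 1150 μL → factor 1150/85 = 13.529
Dilution factor through solution 2 = 166.91 × 13.529 = 2258.2
[solution 2] = 0.500 μg/mL / 2258.2 = 0.0002214 μg/mL = 0.221 ng/mL

0.221 ng/mL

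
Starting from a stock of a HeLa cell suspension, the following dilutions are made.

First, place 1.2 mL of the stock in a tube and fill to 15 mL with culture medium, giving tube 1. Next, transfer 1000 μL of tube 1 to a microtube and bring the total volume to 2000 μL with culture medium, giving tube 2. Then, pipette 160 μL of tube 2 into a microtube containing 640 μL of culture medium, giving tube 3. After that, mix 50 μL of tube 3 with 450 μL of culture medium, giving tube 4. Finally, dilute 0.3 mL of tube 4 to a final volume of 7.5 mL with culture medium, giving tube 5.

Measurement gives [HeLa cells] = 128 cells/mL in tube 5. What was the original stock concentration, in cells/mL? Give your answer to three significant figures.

4.00 × 10^6 cells/mL

Step 1: 1.2 mL brought to 15 mL → factor 15/1.2 = 12.5
Step 2: 1000 μL brought to 2000 μL → factor 2000/1000 = 2
Step 3: 160 μL + 640 μL = 800 μL total → factor 800/160 = 5
Step 4: 50 μL + 450 μL = 500 μL total → factor 500/50 = 10
Step 5: 0.3 mL brought to 7.5 mL → factor 7.5/0.3 = 25
Overall dilution factor = 12.5 × 2 × 5 × 10 × 25 = 31250
Stock = 128 cells/mL × 31250 = 4.00 × 10^6 cells/mL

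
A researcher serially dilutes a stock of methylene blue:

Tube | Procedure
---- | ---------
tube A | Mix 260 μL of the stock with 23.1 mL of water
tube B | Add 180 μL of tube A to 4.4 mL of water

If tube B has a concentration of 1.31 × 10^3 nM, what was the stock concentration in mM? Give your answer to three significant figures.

2.99 mM

Step 1: 260 μL + 23.1 mL = 23360 μL total → factor 23360/260 = 89.846
Step 2: 180 μL + 4.4 mL = 4580 μL total → factor 4580/180 = 25.444
Overall dilution factor = 89.846 × 25.444 = 2286.1
Stock = 1.31 × 10^3 nM × 2286.1 = 2.995 × 10^6 nM = 2.99 mM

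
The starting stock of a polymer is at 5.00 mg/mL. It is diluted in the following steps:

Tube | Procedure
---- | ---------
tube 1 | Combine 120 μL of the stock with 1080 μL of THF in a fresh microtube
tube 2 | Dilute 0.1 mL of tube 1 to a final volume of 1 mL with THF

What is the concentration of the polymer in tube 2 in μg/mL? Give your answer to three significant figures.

50.0 μg/mL

Step 1: 120 μL + 1080 μL = 1200 μL total → factor 1200/120 = 10
Step 2: 0.1 mL brought to 1 mL → factor 1/0.1 = 10
Overall dilution factor = 10 × 10 = 100
Final = 5.00 mg/mL / 100 = 0.05000 mg/mL = 50.0 μg/mL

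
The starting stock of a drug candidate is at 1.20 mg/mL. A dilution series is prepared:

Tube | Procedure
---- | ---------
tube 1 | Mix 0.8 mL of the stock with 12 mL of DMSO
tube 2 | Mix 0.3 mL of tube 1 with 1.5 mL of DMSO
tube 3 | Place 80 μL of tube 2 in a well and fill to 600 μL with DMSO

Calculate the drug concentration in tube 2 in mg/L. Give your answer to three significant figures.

12.5 mg/L

Step 1: 0.8 mL + 12 mL = 12.8 mL total → factor 12.8/0.8 = 16
Step 2: 0.3 mL + 1.5 mL = 1.8 mL total → factor 1.8/0.3 = 6
Dilution factor through tube 2 = 16 × 6 = 96
[tube 2] = 1.20 mg/mL / 96 = 0.01250 mg/mL = 12.5 mg/L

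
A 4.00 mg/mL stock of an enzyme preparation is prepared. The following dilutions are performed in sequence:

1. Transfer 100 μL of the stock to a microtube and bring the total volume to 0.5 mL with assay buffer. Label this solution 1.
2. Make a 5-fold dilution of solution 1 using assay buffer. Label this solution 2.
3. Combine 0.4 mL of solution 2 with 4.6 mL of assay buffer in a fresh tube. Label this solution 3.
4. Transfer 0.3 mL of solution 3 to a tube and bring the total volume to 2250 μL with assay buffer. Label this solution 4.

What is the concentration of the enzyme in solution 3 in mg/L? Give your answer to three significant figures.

12.8 mg/L

Step 1: 100 μL brought to 0.5 mL → factor 500/100 = 5
Step 2: 5-fold → factor 5
Step 3: 0.4 mL + 4.6 mL = 5 mL total → factor 5/0.4 = 12.5
Dilution factor through solution 3 = 5 × 5 × 12.5 = 312.5
[solution 3] = 4.00 mg/mL / 312.5 = 0.01280 mg/mL = 12.8 mg/L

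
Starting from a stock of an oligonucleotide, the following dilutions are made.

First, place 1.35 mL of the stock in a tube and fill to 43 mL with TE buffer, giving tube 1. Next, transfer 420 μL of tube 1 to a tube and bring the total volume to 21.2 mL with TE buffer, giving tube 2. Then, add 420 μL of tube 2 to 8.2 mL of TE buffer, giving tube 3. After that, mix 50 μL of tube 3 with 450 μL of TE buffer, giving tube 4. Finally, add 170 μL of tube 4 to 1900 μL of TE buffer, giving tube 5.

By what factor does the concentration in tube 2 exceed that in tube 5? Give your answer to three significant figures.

2.50 × 10^3

Step 1: 1.35 mL brought to 43 mL → factor 43/1.35 = 31.852
Step 2: 420 μL brought to 21.2 mL → factor 21200/420 = 50.476
Step 3: 420 μL + 8.2 mL = 8620 μL total → factor 8620/420 = 20.524
Step 4: 50 μL + 450 μL = 500 μL total → factor 500/50 = 10
Step 5: 170 μL + 1900 μL = 2070 μL total → factor 2070/170 = 12.176
Dilution factor to tube 2 = 1607.8; to tube 5 = 4.0179 × 10^6
[tube 2]/[tube 5] = (factor to tube 5)/(factor to tube 2) = 4.0179 × 10^6/1607.8 = 2.50 × 10^3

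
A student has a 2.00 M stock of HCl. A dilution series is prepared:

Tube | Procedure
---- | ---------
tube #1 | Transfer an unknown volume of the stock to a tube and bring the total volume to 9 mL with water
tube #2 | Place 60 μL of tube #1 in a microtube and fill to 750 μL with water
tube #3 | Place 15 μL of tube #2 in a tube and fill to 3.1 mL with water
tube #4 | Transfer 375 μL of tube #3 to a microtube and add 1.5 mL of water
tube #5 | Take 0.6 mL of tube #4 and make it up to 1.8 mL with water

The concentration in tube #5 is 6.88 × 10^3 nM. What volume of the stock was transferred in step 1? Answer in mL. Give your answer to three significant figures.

Step 1: v brought to 9 mL → factor = 9 mL/v
Step 2: 60 μL brought to 750 μL → factor 750/60 = 12.5
Step 3: 15 μL brought to 3.1 mL → factor 3100/15 = 206.67
Step 4: 375 μL + 1.5 mL = 1875 μL total → factor 1875/375 = 5
Step 5: 0.6 mL brought to 1.8 mL → factor 1.8/0.6 = 3
Product of known-step factors = 38750
Overall factor = 2.00 M / (6.88 × 10^3 nM) = 2.907 × 10^5
Step-1 factor = 2.907 × 10^5 / 38750 = 7.5019
v = 9 mL / 7.5019 = 1.20 mL

1.20 mL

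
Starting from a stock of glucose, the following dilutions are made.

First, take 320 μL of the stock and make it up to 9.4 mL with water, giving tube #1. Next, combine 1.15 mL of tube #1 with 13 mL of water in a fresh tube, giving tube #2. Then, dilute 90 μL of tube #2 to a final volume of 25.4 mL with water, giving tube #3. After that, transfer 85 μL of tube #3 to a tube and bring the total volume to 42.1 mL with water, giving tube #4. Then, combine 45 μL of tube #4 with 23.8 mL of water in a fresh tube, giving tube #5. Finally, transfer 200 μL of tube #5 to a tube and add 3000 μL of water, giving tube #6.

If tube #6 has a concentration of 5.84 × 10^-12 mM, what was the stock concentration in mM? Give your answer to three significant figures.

2.50 mM

Step 1: 320 μL brought to 9.4 mL → factor 9400/320 = 29.375
Step 2: 1.15 mL + 13 mL = 14.15 mL total → factor 14.15/1.15 = 12.304
Step 3: 90 μL brought to 25.4 mL → factor 25400/90 = 282.22
Step 4: 85 μL brought to 42.1 mL → factor 42100/85 = 495.29
Step 5: 45 μL + 23.8 mL = 23845 μL total → factor 23845/45 = 529.89
Step 6: 200 μL + 3000 μL = 3200 μL total → factor 3200/200 = 16
Overall dilution factor = 29.375 × 12.304 × 282.22 × 495.29 × 529.89 × 16 = 4.2835 × 10^11
Stock = 5.84 × 10^-12 mM × 4.2835 × 10^11 = 2.50 mM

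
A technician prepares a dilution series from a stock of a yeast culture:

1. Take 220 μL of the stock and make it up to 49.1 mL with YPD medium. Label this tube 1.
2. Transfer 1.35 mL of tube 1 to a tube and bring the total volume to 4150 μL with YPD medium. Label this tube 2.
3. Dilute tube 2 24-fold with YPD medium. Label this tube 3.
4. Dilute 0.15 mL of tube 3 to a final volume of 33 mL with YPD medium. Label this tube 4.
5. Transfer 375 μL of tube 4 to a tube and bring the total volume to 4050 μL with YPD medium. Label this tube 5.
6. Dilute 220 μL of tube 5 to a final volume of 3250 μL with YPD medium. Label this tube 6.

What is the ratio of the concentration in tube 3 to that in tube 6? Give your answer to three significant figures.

3.51 × 10^4

Step 1: 220 μL brought to 49.1 mL → factor 49100/220 = 223.18
Step 2: 1.35 mL brought to 4150 μL → factor 4.15/1.35 = 3.0741
Step 3: 24-fold → factor 24
Step 4: 0.15 mL brought to 33 mL → factor 33/0.15 = 220
Step 5: 375 μL brought to 4050 μL → factor 4050/375 = 10.8
Step 6: 220 μL brought to 3250 μL → factor 3250/220 = 14.773
Dilution factor to tube 3 = 16466; to tube 6 = 5.7795 × 10^8
[tube 3]/[tube 6] = (factor to tube 6)/(factor to tube 3) = 5.7795 × 10^8/16466 = 3.51 × 10^4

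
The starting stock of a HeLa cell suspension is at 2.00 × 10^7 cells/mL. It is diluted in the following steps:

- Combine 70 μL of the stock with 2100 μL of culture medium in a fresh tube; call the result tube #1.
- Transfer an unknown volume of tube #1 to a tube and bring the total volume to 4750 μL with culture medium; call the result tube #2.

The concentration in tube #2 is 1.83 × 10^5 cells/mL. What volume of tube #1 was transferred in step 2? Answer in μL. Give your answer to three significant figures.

Step 1: 70 μL + 2100 μL = 2170 μL total → factor 2170/70 = 31
Step 2: v brought to 4750 μL → factor = 4750 μL/v
Product of known-step factors = 31
Overall factor = 2.00 × 10^7 cells/mL / (1.83 × 10^5 cells/mL) = 109.29
Step-2 factor = 109.29 / 31 = 3.5255
v = 4750 μL / 3.5255 = 1.35 × 10^3 μL

1.35 × 10^3 μL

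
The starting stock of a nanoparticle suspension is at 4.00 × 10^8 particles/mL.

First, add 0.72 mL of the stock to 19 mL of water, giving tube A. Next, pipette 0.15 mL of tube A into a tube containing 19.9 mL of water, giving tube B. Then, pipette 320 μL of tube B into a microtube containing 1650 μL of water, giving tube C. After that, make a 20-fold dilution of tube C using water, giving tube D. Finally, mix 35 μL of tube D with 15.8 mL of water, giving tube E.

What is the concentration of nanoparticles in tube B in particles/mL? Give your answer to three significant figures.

1.09 × 10^5 particles/mL

Step 1: 0.72 mL + 19 mL = 19.72 mL total → factor 19.72/0.72 = 27.389
Step 2: 0.15 mL + 19.9 mL = 20.05 mL total → factor 20.05/0.15 = 133.67
Dilution factor through tube B = 27.389 × 133.67 = 3661
[tube B] = 4.00 × 10^8 particles/mL / 3661 = 1.09 × 10^5 particles/mL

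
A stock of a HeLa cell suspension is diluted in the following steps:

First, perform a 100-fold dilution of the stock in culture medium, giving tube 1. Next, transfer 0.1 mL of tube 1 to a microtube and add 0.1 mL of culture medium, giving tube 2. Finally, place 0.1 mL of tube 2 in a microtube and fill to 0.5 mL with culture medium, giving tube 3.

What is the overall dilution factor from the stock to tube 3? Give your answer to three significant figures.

Step 1: 100-fold → factor 100
Step 2: 0.1 mL + 0.1 mL = 0.2 mL total → factor 0.2/0.1 = 2
Step 3: 0.1 mL brought to 0.5 mL → factor 0.5/0.1 = 5
Overall dilution factor = 100 × 2 × 5 = 1000

1.00 × 10^3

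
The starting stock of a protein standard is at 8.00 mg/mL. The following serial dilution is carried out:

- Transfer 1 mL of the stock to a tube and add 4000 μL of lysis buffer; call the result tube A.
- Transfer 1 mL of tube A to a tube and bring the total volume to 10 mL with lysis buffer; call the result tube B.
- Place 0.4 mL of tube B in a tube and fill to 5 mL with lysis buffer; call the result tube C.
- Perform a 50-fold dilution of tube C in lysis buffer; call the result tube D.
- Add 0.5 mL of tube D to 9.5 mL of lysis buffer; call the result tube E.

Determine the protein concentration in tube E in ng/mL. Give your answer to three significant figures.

12.8 ng/mL

Step 1: 1 mL + 4000 μL = 5 mL total → factor 5/1 = 5
Step 2: 1 mL brought to 10 mL → factor 10/1 = 10
Step 3: 0.4 mL brought to 5 mL → factor 5/0.4 = 12.5
Step 4: 50-fold → factor 50
Step 5: 0.5 mL + 9.5 mL = 10 mL total → factor 10/0.5 = 20
Overall dilution factor = 5 × 10 × 12.5 × 50 × 20 = 6.25 × 10^5
Final = 8.00 mg/mL / 6.25 × 10^5 = 1.280 × 10^-5 mg/mL = 12.8 ng/mL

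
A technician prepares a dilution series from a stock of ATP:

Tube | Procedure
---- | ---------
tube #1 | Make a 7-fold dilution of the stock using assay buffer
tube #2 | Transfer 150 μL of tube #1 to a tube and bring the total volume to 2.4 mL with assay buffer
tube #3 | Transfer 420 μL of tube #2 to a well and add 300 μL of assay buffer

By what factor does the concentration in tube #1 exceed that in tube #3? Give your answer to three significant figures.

27.4

Step 1: 7-fold → factor 7
Step 2: 150 μL brought to 2.4 mL → factor 2400/150 = 16
Step 3: 420 μL + 300 μL = 720 μL total → factor 720/420 = 1.7143
Dilution factor to tube #1 = 7; to tube #3 = 192
[tube #1]/[tube #3] = (factor to tube #3)/(factor to tube #1) = 192/7 = 27.4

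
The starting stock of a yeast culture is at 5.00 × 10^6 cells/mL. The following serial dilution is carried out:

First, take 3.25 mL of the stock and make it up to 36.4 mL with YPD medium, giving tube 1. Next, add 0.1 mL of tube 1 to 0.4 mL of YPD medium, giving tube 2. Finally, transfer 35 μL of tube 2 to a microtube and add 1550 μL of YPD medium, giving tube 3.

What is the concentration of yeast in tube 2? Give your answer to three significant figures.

8.93 × 10^4 cells/mL

Step 1: 3.25 mL brought to 36.4 mL → factor 36.4/3.25 = 11.2
Step 2: 0.1 mL + 0.4 mL = 0.5 mL total → factor 0.5/0.1 = 5
Dilution factor through tube 2 = 11.2 × 5 = 56
[tube 2] = 5.00 × 10^6 cells/mL / 56 = 8.93 × 10^4 cells/mL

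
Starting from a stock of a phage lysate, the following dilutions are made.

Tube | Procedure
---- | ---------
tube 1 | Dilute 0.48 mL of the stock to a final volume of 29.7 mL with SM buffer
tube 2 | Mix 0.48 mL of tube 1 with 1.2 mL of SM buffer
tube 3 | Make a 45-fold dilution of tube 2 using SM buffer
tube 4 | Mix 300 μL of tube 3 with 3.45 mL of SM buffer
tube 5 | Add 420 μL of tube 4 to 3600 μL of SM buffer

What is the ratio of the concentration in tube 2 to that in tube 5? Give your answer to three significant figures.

5.38 × 10^3

Step 1: 0.48 mL brought to 29.7 mL → factor 29.7/0.48 = 61.875
Step 2: 0.48 mL + 1.2 mL = 1.68 mL total → factor 1.68/0.48 = 3.5
Step 3: 45-fold → factor 45
Step 4: 300 μL + 3.45 mL = 3750 μL total → factor 3750/300 = 12.5
Step 5: 420 μL + 3600 μL = 4020 μL total → factor 4020/420 = 9.5714
Dilution factor to tube 2 = 216.56; to tube 5 = 1.166 × 10^6
[tube 2]/[tube 5] = (factor to tube 5)/(factor to tube 2) = 1.166 × 10^6/216.56 = 5.38 × 10^3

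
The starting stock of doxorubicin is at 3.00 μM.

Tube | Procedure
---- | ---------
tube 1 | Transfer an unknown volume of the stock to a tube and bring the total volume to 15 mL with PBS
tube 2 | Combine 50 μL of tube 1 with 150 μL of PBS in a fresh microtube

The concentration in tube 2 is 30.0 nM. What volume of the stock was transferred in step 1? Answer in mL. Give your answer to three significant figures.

0.600 mL

Step 1: v brought to 15 mL → factor = 15 mL/v
Step 2: 50 μL + 150 μL = 200 μL total → factor 200/50 = 4
Product of known-step factors = 4
Overall factor = 3.00 μM / (30.0 nM) = 100
Step-1 factor = 100 / 4 = 25
v = 15 mL / 25 = 0.600 mL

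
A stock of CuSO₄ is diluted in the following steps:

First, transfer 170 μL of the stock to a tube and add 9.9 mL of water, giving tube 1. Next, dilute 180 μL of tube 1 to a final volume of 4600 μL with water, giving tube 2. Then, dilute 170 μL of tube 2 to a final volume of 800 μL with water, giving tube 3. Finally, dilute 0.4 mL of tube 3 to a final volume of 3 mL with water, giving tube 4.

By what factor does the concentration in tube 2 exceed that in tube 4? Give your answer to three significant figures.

Step 1: 170 μL + 9.9 mL = 10070 μL total → factor 10070/170 = 59.235
Step 2: 180 μL brought to 4600 μL → factor 4600/180 = 25.556
Step 3: 170 μL brought to 800 μL → factor 800/170 = 4.7059
Step 4: 0.4 mL brought to 3 mL → factor 3/0.4 = 7.5
Dilution factor to tube 2 = 1513.8; to tube 4 = 53428
[tube 2]/[tube 4] = (factor to tube 4)/(factor to tube 2) = 53428/1513.8 = 35.3

35.3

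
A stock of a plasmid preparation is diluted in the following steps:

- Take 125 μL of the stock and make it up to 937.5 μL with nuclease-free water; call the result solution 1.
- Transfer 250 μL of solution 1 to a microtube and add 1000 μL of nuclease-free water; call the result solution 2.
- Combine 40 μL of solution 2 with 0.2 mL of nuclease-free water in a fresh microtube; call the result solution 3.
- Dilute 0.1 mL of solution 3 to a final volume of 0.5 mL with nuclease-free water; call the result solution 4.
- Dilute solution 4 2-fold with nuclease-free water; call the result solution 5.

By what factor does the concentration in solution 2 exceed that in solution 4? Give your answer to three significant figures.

30.0

Step 1: 125 μL brought to 937.5 μL → factor 937.5/125 = 7.5
Step 2: 250 μL + 1000 μL = 1250 μL total → factor 1250/250 = 5
Step 3: 40 μL + 0.2 mL = 240 μL total → factor 240/40 = 6
Step 4: 0.1 mL brought to 0.5 mL → factor 0.5/0.1 = 5
Dilution factor to solution 2 = 37.5; to solution 4 = 1125
[solution 2]/[solution 4] = (factor to solution 4)/(factor to solution 2) = 1125/37.5 = 30.0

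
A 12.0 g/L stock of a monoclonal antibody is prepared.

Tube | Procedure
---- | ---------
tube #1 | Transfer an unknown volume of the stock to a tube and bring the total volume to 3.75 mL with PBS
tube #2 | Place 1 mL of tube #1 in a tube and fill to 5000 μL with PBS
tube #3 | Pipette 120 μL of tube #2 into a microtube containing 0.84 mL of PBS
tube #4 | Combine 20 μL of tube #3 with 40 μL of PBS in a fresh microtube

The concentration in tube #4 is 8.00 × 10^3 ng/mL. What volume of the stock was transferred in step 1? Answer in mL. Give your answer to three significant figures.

Step 1: v brought to 3.75 mL → factor = 3.75 mL/v
Step 2: 1 mL brought to 5000 μL → factor 5/1 = 5
Step 3: 120 μL + 0.84 mL = 960 μL total → factor 960/120 = 8
Step 4: 20 μL + 40 μL = 60 μL total → factor 60/20 = 3
Product of known-step factors = 120
Overall factor = 12.0 g/L / (8.00 × 10^3 ng/mL) = 1500
Step-1 factor = 1500 / 120 = 12.5
v = 3.75 mL / 12.5 = 0.300 mL

0.300 mL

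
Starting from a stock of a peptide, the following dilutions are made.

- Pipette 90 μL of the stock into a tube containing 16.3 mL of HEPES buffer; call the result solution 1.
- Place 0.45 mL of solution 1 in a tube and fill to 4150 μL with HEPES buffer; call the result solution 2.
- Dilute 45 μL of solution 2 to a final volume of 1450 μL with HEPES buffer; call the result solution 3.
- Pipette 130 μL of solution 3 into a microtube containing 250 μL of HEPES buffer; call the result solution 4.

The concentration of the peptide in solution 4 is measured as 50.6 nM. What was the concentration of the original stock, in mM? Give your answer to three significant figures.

Step 1: 90 μL + 16.3 mL = 16390 μL total → factor 16390/90 = 182.11
Step 2: 0.45 mL brought to 4150 μL → factor 4.15/0.45 = 9.2222
Step 3: 45 μL brought to 1450 μL → factor 1450/45 = 32.222
Step 4: 130 μL + 250 μL = 380 μL total → factor 380/130 = 2.9231
Overall dilution factor = 182.11 × 9.2222 × 32.222 × 2.9231 = 1.5819 × 10^5
Stock = 50.6 nM × 1.5819 × 10^5 = 8.004 × 10^6 nM = 8.00 mM

8.00 mM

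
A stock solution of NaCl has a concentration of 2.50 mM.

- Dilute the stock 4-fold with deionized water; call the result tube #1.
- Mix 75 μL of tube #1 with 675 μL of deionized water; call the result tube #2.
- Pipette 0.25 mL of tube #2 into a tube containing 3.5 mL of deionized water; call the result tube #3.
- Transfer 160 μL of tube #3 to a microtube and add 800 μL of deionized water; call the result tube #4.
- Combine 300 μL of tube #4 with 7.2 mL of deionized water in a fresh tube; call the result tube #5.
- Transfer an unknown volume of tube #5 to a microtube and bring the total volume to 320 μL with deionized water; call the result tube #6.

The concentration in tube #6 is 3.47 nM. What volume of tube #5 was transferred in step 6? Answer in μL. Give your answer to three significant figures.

Step 1: 4-fold → factor 4
Step 2: 75 μL + 675 μL = 750 μL total → factor 750/75 = 10
Step 3: 0.25 mL + 3.5 mL = 3.75 mL total → factor 3.75/0.25 = 15
Step 4: 160 μL + 800 μL = 960 μL total → factor 960/160 = 6
Step 5: 300 μL + 7.2 mL = 7500 μL total → factor 7500/300 = 25
Step 6: v brought to 320 μL → factor = 320 μL/v
Product of known-step factors = 90000
Overall factor = 2.50 mM / (3.47 nM) = 7.2046 × 10^5
Step-6 factor = 7.2046 × 10^5 / 90000 = 8.0051
v = 320 μL / 8.0051 = 40.0 μL

40.0 μL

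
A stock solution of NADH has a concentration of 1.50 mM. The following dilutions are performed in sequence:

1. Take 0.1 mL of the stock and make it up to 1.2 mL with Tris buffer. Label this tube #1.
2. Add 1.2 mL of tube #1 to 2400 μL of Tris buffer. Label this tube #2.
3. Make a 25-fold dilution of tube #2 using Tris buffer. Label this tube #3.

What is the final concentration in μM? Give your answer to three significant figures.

Step 1: 0.1 mL brought to 1.2 mL → factor 1.2/0.1 = 12
Step 2: 1.2 mL + 2400 μL = 3.6 mL total → factor 3.6/1.2 = 3
Step 3: 25-fold → factor 25
Overall dilution factor = 12 × 3 × 25 = 900
Final = 1.50 mM / 900 = 0.001667 mM = 1.67 μM

1.67 μM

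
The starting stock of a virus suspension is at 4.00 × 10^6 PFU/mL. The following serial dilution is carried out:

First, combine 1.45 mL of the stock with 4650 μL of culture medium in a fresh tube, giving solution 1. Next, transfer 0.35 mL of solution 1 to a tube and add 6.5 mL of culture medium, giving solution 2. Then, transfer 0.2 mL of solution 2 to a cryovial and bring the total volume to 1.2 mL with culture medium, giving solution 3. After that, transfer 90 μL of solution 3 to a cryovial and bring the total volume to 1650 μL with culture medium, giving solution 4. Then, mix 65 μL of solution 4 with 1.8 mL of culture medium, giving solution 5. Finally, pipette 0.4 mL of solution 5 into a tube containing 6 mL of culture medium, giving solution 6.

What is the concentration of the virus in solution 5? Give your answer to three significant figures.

Step 1: 1.45 mL + 4650 μL = 6.1 mL total → factor 6.1/1.45 = 4.2069
Step 2: 0.35 mL + 6.5 mL = 6.85 mL total → factor 6.85/0.35 = 19.571
Step 3: 0.2 mL brought to 1.2 mL → factor 1.2/0.2 = 6
Step 4: 90 μL brought to 1650 μL → factor 1650/90 = 18.333
Step 5: 65 μL + 1.8 mL = 1865 μL total → factor 1865/65 = 28.692
Dilution factor through solution 5 = 4.2069 × 19.571 × 6 × 18.333 × 28.692 = 2.5986 × 10^5
[solution 5] = 4.00 × 10^6 PFU/mL / 2.5986 × 10^5 = 15.4 PFU/mL

15.4 PFU/mL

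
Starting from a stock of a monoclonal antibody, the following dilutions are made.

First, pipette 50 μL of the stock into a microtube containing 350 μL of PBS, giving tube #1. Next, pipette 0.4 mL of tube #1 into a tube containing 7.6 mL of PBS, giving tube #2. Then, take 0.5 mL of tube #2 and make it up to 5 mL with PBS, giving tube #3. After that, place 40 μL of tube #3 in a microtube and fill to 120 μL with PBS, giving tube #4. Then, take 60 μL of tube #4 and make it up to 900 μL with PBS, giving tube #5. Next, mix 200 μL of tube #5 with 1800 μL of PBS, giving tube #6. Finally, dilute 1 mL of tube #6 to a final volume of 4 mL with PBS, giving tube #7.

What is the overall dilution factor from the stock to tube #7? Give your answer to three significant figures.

Step 1: 50 μL + 350 μL = 400 μL total → factor 400/50 = 8
Step 2: 0.4 mL + 7.6 mL = 8 mL total → factor 8/0.4 = 20
Step 3: 0.5 mL brought to 5 mL → factor 5/0.5 = 10
Step 4: 40 μL brought to 120 μL → factor 120/40 = 3
Step 5: 60 μL brought to 900 μL → factor 900/60 = 15
Step 6: 200 μL + 1800 μL = 2000 μL total → factor 2000/200 = 10
Step 7: 1 mL brought to 4 mL → factor 4/1 = 4
Overall dilution factor = 8 × 20 × 10 × 3 × 15 × 10 × 4 = 2.88 × 10^6

2.88 × 10^6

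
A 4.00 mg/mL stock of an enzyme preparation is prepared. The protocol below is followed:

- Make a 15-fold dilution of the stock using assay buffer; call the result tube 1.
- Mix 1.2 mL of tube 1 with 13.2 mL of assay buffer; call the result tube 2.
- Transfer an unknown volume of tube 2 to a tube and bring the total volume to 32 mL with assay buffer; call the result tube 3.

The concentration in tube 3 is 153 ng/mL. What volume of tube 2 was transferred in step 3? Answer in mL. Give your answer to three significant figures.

0.220 mL

Step 1: 15-fold → factor 15
Step 2: 1.2 mL + 13.2 mL = 14.4 mL total → factor 14.4/1.2 = 12
Step 3: v brought to 32 mL → factor = 32 mL/v
Product of known-step factors = 180
Overall factor = 4.00 mg/mL / (153 ng/mL) = 26144
Step-3 factor = 26144 / 180 = 145.24
v = 32 mL / 145.24 = 0.220 mL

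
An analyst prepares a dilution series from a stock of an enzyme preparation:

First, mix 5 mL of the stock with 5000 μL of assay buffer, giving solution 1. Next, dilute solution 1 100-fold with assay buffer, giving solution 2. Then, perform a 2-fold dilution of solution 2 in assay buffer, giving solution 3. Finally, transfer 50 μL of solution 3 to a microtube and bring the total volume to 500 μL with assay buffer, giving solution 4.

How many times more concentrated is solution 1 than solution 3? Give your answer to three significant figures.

Step 1: 5 mL + 5000 μL = 10 mL total → factor 10/5 = 2
Step 2: 100-fold → factor 100
Step 3: 2-fold → factor 2
Dilution factor to solution 1 = 2; to solution 3 = 400
[solution 1]/[solution 3] = (factor to solution 3)/(factor to solution 1) = 400/2 = 200

200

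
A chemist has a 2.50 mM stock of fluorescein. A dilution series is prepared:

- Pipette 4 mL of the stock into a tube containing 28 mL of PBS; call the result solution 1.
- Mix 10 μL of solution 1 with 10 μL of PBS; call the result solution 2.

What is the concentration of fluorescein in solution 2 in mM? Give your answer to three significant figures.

0.156 mM

Step 1: 4 mL + 28 mL = 32 mL total → factor 32/4 = 8
Step 2: 10 μL + 10 μL = 20 μL total → factor 20/10 = 2
Overall dilution factor = 8 × 2 = 16
Final = 2.50 mM / 16 = 0.156 mM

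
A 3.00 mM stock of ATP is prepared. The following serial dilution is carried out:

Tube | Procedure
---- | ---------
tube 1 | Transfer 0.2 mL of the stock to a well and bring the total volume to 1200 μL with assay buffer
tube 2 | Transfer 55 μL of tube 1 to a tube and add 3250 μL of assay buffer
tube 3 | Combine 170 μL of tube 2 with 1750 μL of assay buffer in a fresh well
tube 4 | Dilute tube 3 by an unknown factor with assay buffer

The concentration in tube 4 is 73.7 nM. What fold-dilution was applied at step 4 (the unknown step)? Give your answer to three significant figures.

Step 1: 0.2 mL brought to 1200 μL → factor 1.2/0.2 = 6
Step 2: 55 μL + 3250 μL = 3305 μL total → factor 3305/55 = 60.091
Step 3: 170 μL + 1750 μL = 1920 μL total → factor 1920/170 = 11.294
Step 4: unknown factor x
Product of known-step factors = 4072
Overall factor = 3.00 mM / (73.7 nM) = 40706
x = 40706 / 4072 = 10.0

10.0-fold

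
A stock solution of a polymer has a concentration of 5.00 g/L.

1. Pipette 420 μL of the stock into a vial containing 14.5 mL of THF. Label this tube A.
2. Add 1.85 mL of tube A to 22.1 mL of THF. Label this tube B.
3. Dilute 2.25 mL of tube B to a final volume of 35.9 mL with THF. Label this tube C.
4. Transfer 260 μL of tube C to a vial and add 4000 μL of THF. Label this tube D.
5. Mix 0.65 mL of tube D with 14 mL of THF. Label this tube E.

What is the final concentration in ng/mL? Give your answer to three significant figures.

Step 1: 420 μL + 14.5 mL = 14920 μL total → factor 14920/420 = 35.524
Step 2: 1.85 mL + 22.1 mL = 23.95 mL total → factor 23.95/1.85 = 12.946
Step 3: 2.25 mL brought to 35.9 mL → factor 35.9/2.25 = 15.956
Step 4: 260 μL + 4000 μL = 4260 μL total → factor 4260/260 = 16.385
Step 5: 0.65 mL + 14 mL = 14.65 mL total → factor 14.65/0.65 = 22.538
Overall dilution factor = 35.524 × 12.946 × 15.956 × 16.385 × 22.538 = 2.7097 × 10^6
Final = 5.00 g/L / 2.7097 × 10^6 = 1.845 × 10^-6 g/L = 1.85 ng/mL

1.85 ng/mL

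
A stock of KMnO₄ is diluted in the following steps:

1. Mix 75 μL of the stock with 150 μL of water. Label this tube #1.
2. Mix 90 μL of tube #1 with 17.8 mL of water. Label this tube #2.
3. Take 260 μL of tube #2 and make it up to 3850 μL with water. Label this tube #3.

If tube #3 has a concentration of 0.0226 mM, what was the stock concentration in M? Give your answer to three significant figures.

Step 1: 75 μL + 150 μL = 225 μL total → factor 225/75 = 3
Step 2: 90 μL + 17.8 mL = 17890 μL total → factor 17890/90 = 198.78
Step 3: 260 μL brought to 3850 μL → factor 3850/260 = 14.808
Overall dilution factor = 3 × 198.78 × 14.808 = 8830.3
Stock = 0.0226 mM × 8830.3 = 199.6 mM = 0.200 M

0.200 M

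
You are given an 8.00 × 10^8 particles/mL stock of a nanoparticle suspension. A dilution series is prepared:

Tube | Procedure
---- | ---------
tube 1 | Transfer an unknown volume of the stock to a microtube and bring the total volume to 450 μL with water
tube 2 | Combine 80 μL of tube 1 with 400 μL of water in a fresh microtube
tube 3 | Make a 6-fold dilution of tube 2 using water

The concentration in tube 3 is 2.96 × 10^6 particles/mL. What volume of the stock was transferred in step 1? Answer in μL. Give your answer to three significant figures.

Step 1: v brought to 450 μL → factor = 450 μL/v
Step 2: 80 μL + 400 μL = 480 μL total → factor 480/80 = 6
Step 3: 6-fold → factor 6
Product of known-step factors = 36
Overall factor = 8.00 × 10^8 particles/mL / (2.96 × 10^6 particles/mL) = 270.27
Step-1 factor = 270.27 / 36 = 7.5075
v = 450 μL / 7.5075 = 59.9 μL

59.9 μL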